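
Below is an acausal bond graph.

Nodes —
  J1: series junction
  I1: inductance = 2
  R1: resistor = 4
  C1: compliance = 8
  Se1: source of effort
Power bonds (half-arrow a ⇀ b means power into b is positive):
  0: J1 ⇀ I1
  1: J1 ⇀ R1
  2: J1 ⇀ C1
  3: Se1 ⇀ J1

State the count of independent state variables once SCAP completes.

bond 3 |J1  (Se1: effort source, stroke at far end)
bond 0 |I1  (I1: I, integral causality)
bond 1 |J1  (J1: bond 0 brought flow, rest push out)
bond 2 |J1  (1-jn J1 has f-setter on 0)

2  (C1, I1 all integral)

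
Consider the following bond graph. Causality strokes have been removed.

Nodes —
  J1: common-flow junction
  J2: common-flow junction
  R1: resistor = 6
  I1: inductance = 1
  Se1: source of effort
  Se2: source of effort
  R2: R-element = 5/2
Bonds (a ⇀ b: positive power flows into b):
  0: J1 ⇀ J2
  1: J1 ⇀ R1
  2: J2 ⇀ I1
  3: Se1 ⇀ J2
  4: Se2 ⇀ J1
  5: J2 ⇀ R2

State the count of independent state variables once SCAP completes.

β3 |J2  (Se1: effort source, stroke at far end)
β4 |J1  (Se2 (Se) sets effort on bond)
β2 |I1  (I1 outputs flow p/I1)
β0 |J2  (J2: bond 2 brought flow, rest push out)
β5 |J2  (common-f at J2 fixed by 2)
β1 |J1  (1-jn J1 has f-setter on 0)

1  (I1 all integral)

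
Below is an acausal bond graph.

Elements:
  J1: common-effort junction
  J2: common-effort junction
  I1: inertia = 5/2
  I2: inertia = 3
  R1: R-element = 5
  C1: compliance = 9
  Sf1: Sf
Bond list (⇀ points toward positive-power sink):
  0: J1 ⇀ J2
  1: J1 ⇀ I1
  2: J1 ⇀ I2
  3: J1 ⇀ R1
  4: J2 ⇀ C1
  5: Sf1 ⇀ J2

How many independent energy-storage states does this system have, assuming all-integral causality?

β5 stroke→Sf1  (Sf1: flow source, stroke at near end)
β1 stroke→I1  (I1 outputs flow p/I1)
β2 stroke→I2  (I2 integral (f out))
β4 stroke→J2  (C1 integral (e out))
β0 stroke→J1  (J2: bond 4 brought effort, rest push out)
β3 stroke→R1  (0-jn J1 has e-setter on 0)

3  (C1, I1, I2 all integral)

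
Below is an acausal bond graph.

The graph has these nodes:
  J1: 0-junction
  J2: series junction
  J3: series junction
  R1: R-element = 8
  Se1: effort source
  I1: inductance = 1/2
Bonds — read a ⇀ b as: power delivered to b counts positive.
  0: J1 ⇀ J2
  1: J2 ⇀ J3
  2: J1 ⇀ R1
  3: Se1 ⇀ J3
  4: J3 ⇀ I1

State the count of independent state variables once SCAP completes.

1  (I1 all integral)

β3 stroke at J3  (Se1 (Se) sets effort on bond)
β4 stroke at I1  (I1 outputs flow p/I1)
β1 stroke at J3  (J3 flow already set via bond 4)
β0 stroke at J2  (J2 flow already set via bond 1)
β2 stroke at J1  (only one effort-in slot at J1)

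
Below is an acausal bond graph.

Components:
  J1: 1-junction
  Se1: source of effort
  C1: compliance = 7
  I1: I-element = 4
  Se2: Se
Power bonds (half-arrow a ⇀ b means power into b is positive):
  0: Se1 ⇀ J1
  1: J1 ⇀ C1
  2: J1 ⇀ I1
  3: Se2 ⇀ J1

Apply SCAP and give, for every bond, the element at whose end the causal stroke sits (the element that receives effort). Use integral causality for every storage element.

#0 →J1
#1 →J1
#2 →I1
#3 →J1

b0 stroke at J1  (Se1 (Se) sets effort on bond)
b3 stroke at J1  (Se2 fixes effort; stroke away)
b1 stroke at J1  (C1 outputs effort q/C1)
b2 stroke at I1  (closing 1-jn rule on J1)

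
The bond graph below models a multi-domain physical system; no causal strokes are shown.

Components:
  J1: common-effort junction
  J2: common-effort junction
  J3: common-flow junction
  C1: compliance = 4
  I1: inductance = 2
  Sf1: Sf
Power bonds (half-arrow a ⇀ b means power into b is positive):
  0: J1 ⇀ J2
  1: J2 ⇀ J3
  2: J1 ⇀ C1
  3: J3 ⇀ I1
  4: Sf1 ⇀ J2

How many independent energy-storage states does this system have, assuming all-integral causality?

b4 stroke→Sf1  (source Sf1 imposes f)
b2 stroke→J1  (C1 outputs effort q/C1)
b0 stroke→J2  (0-jn J1 has e-setter on 2)
b1 stroke→J3  (J2 effort already set via bond 0)
b3 stroke→I1  (only one flow-in slot at J3)

2  (C1, I1 all integral)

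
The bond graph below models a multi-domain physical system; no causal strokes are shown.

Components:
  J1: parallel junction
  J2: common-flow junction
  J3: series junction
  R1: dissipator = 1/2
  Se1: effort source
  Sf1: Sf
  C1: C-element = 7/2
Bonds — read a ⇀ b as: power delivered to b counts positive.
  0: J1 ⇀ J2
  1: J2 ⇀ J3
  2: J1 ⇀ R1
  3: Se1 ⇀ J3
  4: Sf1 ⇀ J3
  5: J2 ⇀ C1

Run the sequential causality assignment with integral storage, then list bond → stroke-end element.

β3 |J3  (Se1 (Se) sets effort on bond)
β4 |Sf1  (Sf1 (Sf) sets flow on bond)
β1 |J3  (J3: bond 4 brought flow, rest push out)
β0 |J2  (J2 flow already set via bond 1)
β5 |J2  (J2 flow already set via bond 1)
β2 |J1  (only one effort-in slot at J1)

#0 stroke→J2
#1 stroke→J3
#2 stroke→J1
#3 stroke→J3
#4 stroke→Sf1
#5 stroke→J2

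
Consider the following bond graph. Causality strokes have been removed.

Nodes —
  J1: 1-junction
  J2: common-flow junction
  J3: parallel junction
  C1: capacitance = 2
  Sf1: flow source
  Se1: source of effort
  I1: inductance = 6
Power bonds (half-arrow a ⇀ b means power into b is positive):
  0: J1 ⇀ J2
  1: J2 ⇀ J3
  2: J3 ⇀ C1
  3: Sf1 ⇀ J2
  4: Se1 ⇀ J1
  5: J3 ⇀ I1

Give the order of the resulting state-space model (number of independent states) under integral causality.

2  (C1, I1 all integral)

b3 →Sf1  (Sf1: flow source, stroke at near end)
b4 →J1  (Se1 fixes effort; stroke away)
b0 →J2  (J1 needs exactly one f-in)
b1 →J2  (1-jn J2 has f-setter on 3)
b2 →J3  (prefer integral on C1)
b5 →I1  (J3: bond 2 brought effort, rest push out)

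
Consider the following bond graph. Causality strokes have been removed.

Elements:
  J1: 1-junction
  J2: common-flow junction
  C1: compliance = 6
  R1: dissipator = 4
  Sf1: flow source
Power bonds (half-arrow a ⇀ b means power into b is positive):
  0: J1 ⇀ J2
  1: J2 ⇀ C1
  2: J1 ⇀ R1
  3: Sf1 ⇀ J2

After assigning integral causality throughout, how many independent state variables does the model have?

1  (C1 all integral)

b3 →Sf1  (source Sf1 imposes f)
b0 →J2  (1-jn J2 has f-setter on 3)
b1 →J2  (J2: bond 3 brought flow, rest push out)
b2 →J1  (common-f at J1 fixed by 0)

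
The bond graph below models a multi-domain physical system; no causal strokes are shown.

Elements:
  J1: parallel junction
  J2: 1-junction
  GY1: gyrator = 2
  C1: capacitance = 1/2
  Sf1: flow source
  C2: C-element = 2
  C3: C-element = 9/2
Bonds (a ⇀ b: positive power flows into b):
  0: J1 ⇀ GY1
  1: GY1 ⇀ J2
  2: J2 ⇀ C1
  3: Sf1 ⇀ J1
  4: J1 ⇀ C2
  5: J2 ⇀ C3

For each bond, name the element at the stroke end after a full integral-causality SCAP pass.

b0 |GY1
b1 |GY1
b2 |J2
b3 |Sf1
b4 |J1
b5 |J2

b3 |Sf1  (Sf1: flow source, stroke at near end)
b2 |J2  (prefer integral on C1)
b4 |J1  (C2: C, integral causality)
b0 |GY1  (common-e at J1 fixed by 4)
b1 |GY1  (GY1: gyrator matches bond 0)
b5 |J2  (J2: bond 1 brought flow, rest push out)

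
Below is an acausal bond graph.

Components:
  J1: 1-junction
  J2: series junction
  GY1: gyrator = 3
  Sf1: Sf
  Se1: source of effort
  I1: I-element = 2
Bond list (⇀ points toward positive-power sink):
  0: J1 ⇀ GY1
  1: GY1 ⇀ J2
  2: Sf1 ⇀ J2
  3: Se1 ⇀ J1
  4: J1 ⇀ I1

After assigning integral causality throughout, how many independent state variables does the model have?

b2 stroke at Sf1  (Sf1 (Sf) sets flow on bond)
b3 stroke at J1  (Se1 (Se) sets effort on bond)
b1 stroke at J2  (J2: bond 2 brought flow, rest push out)
b0 stroke at J1  (through GY1, causality inverts; strokes same side of GY1)
b4 stroke at I1  (closing 1-jn rule on J1)

1  (I1 all integral)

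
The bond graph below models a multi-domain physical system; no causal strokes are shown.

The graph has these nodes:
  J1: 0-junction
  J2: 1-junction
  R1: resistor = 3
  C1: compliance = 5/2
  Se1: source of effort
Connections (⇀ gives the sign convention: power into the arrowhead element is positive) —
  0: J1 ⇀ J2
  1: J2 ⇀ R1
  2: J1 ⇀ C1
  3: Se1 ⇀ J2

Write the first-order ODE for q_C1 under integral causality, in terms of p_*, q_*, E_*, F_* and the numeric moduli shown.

dq_C1/dt = -E_Se1/3 - 2*q_C1/15

bond 3 stroke→J2  (source Se1 imposes e)
bond 2 stroke→J1  (C1 integral (e out))
bond 0 stroke→J2  (J1 effort already set via bond 2)
bond 1 stroke→R1  (J2: last free bond brings flow in)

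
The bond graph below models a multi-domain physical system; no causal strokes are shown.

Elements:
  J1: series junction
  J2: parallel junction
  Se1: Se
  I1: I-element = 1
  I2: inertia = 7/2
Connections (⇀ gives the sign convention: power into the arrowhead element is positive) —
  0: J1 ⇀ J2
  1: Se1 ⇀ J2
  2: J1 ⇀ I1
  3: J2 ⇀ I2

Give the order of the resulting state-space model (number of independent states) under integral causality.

2  (I1, I2 all integral)

#1 stroke at J2  (Se1 (Se) sets effort on bond)
#0 stroke at J1  (0-jn J2 has e-setter on 1)
#3 stroke at I2  (J2 effort already set via bond 1)
#2 stroke at I1  (J1: last free bond brings flow in)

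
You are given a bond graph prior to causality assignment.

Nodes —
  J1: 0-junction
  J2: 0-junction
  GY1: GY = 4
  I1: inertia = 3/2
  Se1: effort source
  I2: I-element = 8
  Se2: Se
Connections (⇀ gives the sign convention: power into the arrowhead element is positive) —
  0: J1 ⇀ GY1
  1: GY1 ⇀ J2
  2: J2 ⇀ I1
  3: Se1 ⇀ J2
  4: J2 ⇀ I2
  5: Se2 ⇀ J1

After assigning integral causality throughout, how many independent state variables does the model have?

2  (I1, I2 all integral)

b3 →J2  (Se1 fixes effort; stroke away)
b5 →J1  (Se2: effort source, stroke at far end)
b0 →GY1  (J1 effort already set via bond 5)
b1 →GY1  (0-jn J2 has e-setter on 3)
b2 →I1  (0-jn J2 has e-setter on 3)
b4 →I2  (0-jn J2 has e-setter on 3)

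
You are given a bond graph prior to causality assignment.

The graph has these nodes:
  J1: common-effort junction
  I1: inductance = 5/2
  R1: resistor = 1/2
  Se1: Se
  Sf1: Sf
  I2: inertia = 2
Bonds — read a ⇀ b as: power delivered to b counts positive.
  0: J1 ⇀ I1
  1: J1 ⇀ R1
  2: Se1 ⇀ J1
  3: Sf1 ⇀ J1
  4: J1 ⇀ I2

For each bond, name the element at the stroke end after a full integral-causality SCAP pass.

bond 2 |J1  (Se1 fixes effort; stroke away)
bond 3 |Sf1  (Sf1 fixes flow; stroke at Sf1)
bond 0 |I1  (common-e at J1 fixed by 2)
bond 1 |R1  (0-jn J1 has e-setter on 2)
bond 4 |I2  (common-e at J1 fixed by 2)

β0 stroke at I1
β1 stroke at R1
β2 stroke at J1
β3 stroke at Sf1
β4 stroke at I2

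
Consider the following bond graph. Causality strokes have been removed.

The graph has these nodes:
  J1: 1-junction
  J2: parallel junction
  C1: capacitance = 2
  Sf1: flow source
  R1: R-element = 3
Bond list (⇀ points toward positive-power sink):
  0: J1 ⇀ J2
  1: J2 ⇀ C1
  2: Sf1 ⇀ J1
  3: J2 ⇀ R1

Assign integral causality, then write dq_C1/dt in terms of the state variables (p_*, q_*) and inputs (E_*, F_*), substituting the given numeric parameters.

#2 |Sf1  (Sf1 (Sf) sets flow on bond)
#0 |J1  (J1: bond 2 brought flow, rest push out)
#1 |J2  (C1: C, integral causality)
#3 |R1  (common-e at J2 fixed by 1)

dq_C1/dt = F_Sf1 - q_C1/6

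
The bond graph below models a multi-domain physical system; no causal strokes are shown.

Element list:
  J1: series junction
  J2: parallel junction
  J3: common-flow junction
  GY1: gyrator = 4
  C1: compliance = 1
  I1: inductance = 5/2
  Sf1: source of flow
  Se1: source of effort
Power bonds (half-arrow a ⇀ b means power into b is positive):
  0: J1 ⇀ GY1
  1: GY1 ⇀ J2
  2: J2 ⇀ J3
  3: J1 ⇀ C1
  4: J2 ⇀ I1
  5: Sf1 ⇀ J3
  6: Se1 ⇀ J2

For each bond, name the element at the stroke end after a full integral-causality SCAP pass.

#5 →Sf1  (Sf1 fixes flow; stroke at Sf1)
#6 →J2  (Se1: effort source, stroke at far end)
#1 →GY1  (J2: bond 6 brought effort, rest push out)
#2 →J3  (0-jn J2 has e-setter on 6)
#4 →I1  (0-jn J2 has e-setter on 6)
#0 →GY1  (through GY1, causality inverts; strokes same side of GY1)
#3 →J1  (J1 flow already set via bond 0)

β0 |GY1
β1 |GY1
β2 |J3
β3 |J1
β4 |I1
β5 |Sf1
β6 |J2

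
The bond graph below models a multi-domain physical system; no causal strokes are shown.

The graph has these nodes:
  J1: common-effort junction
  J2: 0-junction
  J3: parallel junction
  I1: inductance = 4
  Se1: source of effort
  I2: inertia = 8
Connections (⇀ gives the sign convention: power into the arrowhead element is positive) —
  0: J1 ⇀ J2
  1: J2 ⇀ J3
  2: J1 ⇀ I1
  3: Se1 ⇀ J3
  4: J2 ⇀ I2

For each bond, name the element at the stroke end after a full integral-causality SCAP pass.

b0 |J1
b1 |J2
b2 |I1
b3 |J3
b4 |I2

β3 →J3  (Se1: effort source, stroke at far end)
β1 →J2  (J3 effort already set via bond 3)
β0 →J1  (0-jn J2 has e-setter on 1)
β4 →I2  (0-jn J2 has e-setter on 1)
β2 →I1  (0-jn J1 has e-setter on 0)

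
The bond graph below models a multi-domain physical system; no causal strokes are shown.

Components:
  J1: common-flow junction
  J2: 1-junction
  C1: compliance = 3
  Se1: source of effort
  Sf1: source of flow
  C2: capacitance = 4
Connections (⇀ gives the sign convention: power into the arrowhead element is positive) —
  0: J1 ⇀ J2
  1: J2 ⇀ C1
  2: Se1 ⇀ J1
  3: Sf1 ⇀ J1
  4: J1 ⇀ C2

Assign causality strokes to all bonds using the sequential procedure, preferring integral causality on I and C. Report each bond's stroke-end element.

#2 stroke→J1  (Se1 fixes effort; stroke away)
#3 stroke→Sf1  (Sf1 fixes flow; stroke at Sf1)
#0 stroke→J1  (1-jn J1 has f-setter on 3)
#4 stroke→J1  (1-jn J1 has f-setter on 3)
#1 stroke→J2  (J2 flow already set via bond 0)

#0 |J1
#1 |J2
#2 |J1
#3 |Sf1
#4 |J1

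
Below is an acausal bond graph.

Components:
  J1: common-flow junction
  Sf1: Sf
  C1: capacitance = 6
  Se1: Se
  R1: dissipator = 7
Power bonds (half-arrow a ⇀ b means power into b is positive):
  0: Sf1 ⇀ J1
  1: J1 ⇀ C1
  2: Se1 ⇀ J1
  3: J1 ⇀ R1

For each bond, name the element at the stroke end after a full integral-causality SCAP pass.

b0 |Sf1
b1 |J1
b2 |J1
b3 |J1

#0 stroke→Sf1  (Sf1 (Sf) sets flow on bond)
#2 stroke→J1  (Se1 (Se) sets effort on bond)
#1 stroke→J1  (common-f at J1 fixed by 0)
#3 stroke→J1  (1-jn J1 has f-setter on 0)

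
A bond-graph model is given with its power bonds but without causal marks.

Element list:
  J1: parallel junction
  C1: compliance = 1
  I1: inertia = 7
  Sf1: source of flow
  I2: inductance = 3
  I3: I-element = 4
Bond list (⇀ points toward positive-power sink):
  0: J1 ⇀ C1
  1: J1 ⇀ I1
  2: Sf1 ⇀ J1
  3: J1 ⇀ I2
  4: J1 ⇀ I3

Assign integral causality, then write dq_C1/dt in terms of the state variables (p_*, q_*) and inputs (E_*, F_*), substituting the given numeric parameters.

bond 2 |Sf1  (Sf1 fixes flow; stroke at Sf1)
bond 0 |J1  (C1: C, integral causality)
bond 1 |I1  (0-jn J1 has e-setter on 0)
bond 3 |I2  (common-e at J1 fixed by 0)
bond 4 |I3  (common-e at J1 fixed by 0)

dq_C1/dt = F_Sf1 - p_I1/7 - p_I2/3 - p_I3/4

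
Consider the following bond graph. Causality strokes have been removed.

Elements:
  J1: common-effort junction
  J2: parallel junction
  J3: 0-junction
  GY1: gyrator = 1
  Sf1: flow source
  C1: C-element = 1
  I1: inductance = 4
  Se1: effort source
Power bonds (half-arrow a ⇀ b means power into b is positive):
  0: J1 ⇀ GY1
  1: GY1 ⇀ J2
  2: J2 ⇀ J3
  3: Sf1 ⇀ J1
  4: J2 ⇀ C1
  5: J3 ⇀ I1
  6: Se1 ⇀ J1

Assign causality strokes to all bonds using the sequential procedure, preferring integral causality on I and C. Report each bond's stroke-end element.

#0 stroke at GY1
#1 stroke at GY1
#2 stroke at J3
#3 stroke at Sf1
#4 stroke at J2
#5 stroke at I1
#6 stroke at J1

bond 3 |Sf1  (Sf1 fixes flow; stroke at Sf1)
bond 6 |J1  (Se1 (Se) sets effort on bond)
bond 0 |GY1  (0-jn J1 has e-setter on 6)
bond 1 |GY1  (GY GY1: same side as bond 0)
bond 4 |J2  (C1 integral (e out))
bond 2 |J3  (J2 effort already set via bond 4)
bond 5 |I1  (J3 effort already set via bond 2)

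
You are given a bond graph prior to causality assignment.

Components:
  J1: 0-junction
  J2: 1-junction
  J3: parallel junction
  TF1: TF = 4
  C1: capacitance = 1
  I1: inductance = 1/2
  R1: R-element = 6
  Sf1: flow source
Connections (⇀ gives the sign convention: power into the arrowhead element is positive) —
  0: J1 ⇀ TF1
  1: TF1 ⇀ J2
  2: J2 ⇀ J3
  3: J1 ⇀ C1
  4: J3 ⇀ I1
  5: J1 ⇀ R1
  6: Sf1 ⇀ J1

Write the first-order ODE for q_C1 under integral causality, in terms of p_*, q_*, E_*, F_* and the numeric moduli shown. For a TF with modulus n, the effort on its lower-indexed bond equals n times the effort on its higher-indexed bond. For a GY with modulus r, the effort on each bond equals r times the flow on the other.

β6 |Sf1  (Sf1: flow source, stroke at near end)
β3 |J1  (prefer integral on C1)
β0 |TF1  (0-jn J1 has e-setter on 3)
β5 |R1  (0-jn J1 has e-setter on 3)
β1 |J2  (TF TF1: opposite of bond 0)
β2 |J3  (closing 1-jn rule on J2)
β4 |I1  (common-e at J3 fixed by 2)

dq_C1/dt = F_Sf1 - p_I1/2 - q_C1/6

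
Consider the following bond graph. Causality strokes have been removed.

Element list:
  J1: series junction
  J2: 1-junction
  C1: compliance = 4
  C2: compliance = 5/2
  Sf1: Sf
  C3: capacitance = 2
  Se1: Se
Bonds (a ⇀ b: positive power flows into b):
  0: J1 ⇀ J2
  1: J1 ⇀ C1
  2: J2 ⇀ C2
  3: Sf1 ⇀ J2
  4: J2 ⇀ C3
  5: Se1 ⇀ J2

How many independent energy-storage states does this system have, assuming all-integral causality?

bond 3 →Sf1  (Sf1: flow source, stroke at near end)
bond 5 →J2  (source Se1 imposes e)
bond 0 →J2  (J2 flow already set via bond 3)
bond 2 →J2  (J2 flow already set via bond 3)
bond 4 →J2  (J2 flow already set via bond 3)
bond 1 →J1  (J1 flow already set via bond 0)

3  (C1, C2, C3 all integral)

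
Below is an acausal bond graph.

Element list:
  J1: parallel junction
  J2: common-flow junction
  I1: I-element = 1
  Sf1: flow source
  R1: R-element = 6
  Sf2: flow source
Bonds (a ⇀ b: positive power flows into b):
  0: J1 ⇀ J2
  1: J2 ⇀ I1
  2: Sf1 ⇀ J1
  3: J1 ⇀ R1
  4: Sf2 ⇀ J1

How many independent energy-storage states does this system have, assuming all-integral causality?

b2 stroke→Sf1  (source Sf1 imposes f)
b4 stroke→Sf2  (Sf2 fixes flow; stroke at Sf2)
b1 stroke→I1  (I1: I, integral causality)
b0 stroke→J2  (common-f at J2 fixed by 1)
b3 stroke→J1  (J1: last free bond brings effort in)

1  (I1 all integral)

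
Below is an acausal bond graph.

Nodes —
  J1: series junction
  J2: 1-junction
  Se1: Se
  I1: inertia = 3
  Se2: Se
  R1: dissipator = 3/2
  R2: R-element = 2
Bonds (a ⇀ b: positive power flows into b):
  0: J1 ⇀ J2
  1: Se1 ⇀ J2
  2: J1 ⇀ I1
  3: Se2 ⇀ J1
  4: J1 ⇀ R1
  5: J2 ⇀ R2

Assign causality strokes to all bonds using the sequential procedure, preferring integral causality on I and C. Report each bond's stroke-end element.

#0 stroke→J1
#1 stroke→J2
#2 stroke→I1
#3 stroke→J1
#4 stroke→J1
#5 stroke→J2

bond 1 stroke→J2  (Se1 fixes effort; stroke away)
bond 3 stroke→J1  (Se2 (Se) sets effort on bond)
bond 2 stroke→I1  (I1 integral (f out))
bond 0 stroke→J1  (J1: bond 2 brought flow, rest push out)
bond 4 stroke→J1  (common-f at J1 fixed by 2)
bond 5 stroke→J2  (common-f at J2 fixed by 0)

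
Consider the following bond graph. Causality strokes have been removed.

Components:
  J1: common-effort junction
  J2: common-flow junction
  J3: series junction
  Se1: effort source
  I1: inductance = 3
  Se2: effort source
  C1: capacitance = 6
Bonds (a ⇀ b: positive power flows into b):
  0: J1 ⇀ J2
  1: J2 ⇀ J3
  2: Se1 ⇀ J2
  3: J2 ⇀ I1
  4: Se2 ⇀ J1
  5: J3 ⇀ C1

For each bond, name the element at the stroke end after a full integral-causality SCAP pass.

β2 stroke→J2  (Se1 (Se) sets effort on bond)
β4 stroke→J1  (Se2: effort source, stroke at far end)
β0 stroke→J2  (0-jn J1 has e-setter on 4)
β3 stroke→I1  (I1 integral (f out))
β1 stroke→J2  (J2 flow already set via bond 3)
β5 stroke→J3  (common-f at J3 fixed by 1)

bond 0 stroke→J2
bond 1 stroke→J2
bond 2 stroke→J2
bond 3 stroke→I1
bond 4 stroke→J1
bond 5 stroke→J3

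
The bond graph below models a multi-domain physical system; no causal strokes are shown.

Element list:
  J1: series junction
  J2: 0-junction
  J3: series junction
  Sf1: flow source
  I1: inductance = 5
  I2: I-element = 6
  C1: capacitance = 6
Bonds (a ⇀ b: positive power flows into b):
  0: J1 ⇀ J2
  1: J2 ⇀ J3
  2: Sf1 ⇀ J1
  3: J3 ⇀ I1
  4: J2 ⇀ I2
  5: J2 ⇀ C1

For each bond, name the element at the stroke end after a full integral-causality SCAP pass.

β2 |Sf1  (Sf1 (Sf) sets flow on bond)
β0 |J1  (1-jn J1 has f-setter on 2)
β3 |I1  (I1 outputs flow p/I1)
β1 |J3  (J3 flow already set via bond 3)
β4 |I2  (I2 integral (f out))
β5 |J2  (J2: last free bond brings effort in)

bond 0 stroke→J1
bond 1 stroke→J3
bond 2 stroke→Sf1
bond 3 stroke→I1
bond 4 stroke→I2
bond 5 stroke→J2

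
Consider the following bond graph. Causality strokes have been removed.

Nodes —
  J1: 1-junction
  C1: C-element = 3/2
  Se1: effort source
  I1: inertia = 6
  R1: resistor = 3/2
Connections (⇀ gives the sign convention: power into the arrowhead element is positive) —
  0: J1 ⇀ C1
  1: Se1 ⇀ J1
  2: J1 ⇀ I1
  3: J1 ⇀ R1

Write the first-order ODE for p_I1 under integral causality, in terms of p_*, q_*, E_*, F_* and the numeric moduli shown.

dp_I1/dt = E_Se1 - p_I1/4 - 2*q_C1/3

bond 1 stroke→J1  (Se1 fixes effort; stroke away)
bond 0 stroke→J1  (C1: C, integral causality)
bond 2 stroke→I1  (I1 integral (f out))
bond 3 stroke→J1  (J1: bond 2 brought flow, rest push out)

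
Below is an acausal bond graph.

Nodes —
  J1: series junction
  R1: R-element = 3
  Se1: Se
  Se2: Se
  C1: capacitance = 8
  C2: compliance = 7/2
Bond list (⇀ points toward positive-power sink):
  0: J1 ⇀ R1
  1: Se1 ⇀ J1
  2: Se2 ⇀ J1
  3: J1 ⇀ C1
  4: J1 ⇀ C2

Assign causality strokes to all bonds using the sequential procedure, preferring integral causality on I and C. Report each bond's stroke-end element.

#0 |R1
#1 |J1
#2 |J1
#3 |J1
#4 |J1

bond 1 |J1  (Se1 fixes effort; stroke away)
bond 2 |J1  (Se2 (Se) sets effort on bond)
bond 3 |J1  (C1: C, integral causality)
bond 4 |J1  (C2: C, integral causality)
bond 0 |R1  (only one flow-in slot at J1)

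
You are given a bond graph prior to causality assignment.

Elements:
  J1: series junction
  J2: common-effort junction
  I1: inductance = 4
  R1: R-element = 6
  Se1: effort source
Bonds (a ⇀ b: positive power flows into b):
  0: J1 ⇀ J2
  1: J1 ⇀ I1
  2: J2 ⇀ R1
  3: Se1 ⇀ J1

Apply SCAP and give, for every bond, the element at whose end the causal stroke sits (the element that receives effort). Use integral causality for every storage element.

β3 |J1  (Se1 (Se) sets effort on bond)
β1 |I1  (I1 outputs flow p/I1)
β0 |J1  (1-jn J1 has f-setter on 1)
β2 |J2  (only one effort-in slot at J2)

bond 0 stroke at J1
bond 1 stroke at I1
bond 2 stroke at J2
bond 3 stroke at J1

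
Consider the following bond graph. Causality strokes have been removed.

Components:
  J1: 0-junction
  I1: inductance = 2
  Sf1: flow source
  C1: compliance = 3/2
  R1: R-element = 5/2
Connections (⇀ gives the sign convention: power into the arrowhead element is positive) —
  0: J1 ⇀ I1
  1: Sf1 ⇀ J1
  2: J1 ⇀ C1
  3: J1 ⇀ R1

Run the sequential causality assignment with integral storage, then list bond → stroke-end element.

bond 0 |I1
bond 1 |Sf1
bond 2 |J1
bond 3 |R1

#1 |Sf1  (source Sf1 imposes f)
#0 |I1  (prefer integral on I1)
#2 |J1  (prefer integral on C1)
#3 |R1  (J1: bond 2 brought effort, rest push out)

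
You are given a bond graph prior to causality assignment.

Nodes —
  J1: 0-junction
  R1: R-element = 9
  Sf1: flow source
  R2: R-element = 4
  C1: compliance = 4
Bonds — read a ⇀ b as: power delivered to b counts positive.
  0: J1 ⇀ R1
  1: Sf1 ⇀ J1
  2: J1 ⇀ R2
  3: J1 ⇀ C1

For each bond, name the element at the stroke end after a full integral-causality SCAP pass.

bond 1 stroke→Sf1  (Sf1: flow source, stroke at near end)
bond 3 stroke→J1  (C1: C, integral causality)
bond 0 stroke→R1  (J1 effort already set via bond 3)
bond 2 stroke→R2  (J1: bond 3 brought effort, rest push out)

#0 stroke at R1
#1 stroke at Sf1
#2 stroke at R2
#3 stroke at J1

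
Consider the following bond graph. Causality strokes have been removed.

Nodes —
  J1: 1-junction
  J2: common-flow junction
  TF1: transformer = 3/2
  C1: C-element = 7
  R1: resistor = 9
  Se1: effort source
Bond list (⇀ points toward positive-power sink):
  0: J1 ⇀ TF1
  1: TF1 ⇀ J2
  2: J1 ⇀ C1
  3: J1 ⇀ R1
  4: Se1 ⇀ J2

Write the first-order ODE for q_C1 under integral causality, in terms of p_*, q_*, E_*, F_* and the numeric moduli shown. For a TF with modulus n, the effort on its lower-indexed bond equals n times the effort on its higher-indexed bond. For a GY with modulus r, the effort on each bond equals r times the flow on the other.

β4 stroke at J2  (Se1 (Se) sets effort on bond)
β1 stroke at TF1  (J2: last free bond brings flow in)
β0 stroke at J1  (TF1 one-in-one-out from 1)
β2 stroke at J1  (C1 integral (e out))
β3 stroke at R1  (only one flow-in slot at J1)

dq_C1/dt = E_Se1/6 - q_C1/63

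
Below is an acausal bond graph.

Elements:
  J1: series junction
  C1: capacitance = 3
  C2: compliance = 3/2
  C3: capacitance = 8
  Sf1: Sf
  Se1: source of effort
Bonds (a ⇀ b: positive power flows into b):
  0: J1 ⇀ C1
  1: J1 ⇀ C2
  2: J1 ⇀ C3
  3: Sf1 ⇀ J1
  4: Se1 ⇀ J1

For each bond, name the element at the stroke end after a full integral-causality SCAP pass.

#0 stroke→J1
#1 stroke→J1
#2 stroke→J1
#3 stroke→Sf1
#4 stroke→J1

bond 3 stroke→Sf1  (source Sf1 imposes f)
bond 4 stroke→J1  (Se1 fixes effort; stroke away)
bond 0 stroke→J1  (J1: bond 3 brought flow, rest push out)
bond 1 stroke→J1  (J1: bond 3 brought flow, rest push out)
bond 2 stroke→J1  (J1 flow already set via bond 3)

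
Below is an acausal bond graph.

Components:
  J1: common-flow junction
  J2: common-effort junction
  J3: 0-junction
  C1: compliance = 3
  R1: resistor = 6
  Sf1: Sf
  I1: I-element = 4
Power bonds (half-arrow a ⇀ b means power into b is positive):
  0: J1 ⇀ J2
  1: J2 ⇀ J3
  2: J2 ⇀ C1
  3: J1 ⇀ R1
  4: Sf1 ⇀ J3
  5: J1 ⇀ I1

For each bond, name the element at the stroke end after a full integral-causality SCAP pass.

b0 stroke→J1
b1 stroke→J3
b2 stroke→J2
b3 stroke→J1
b4 stroke→Sf1
b5 stroke→I1

b4 stroke→Sf1  (Sf1 fixes flow; stroke at Sf1)
b1 stroke→J3  (closing 0-jn rule on J3)
b2 stroke→J2  (C1: C, integral causality)
b0 stroke→J1  (J2 effort already set via bond 2)
b5 stroke→I1  (prefer integral on I1)
b3 stroke→J1  (common-f at J1 fixed by 5)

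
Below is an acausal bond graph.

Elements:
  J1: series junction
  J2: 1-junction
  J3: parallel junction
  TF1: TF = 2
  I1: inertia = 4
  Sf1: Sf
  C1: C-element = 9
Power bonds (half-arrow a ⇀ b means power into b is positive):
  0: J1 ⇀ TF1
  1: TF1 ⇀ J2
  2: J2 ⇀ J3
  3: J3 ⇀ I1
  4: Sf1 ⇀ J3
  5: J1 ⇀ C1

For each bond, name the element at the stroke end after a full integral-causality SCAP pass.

#4 |Sf1  (source Sf1 imposes f)
#3 |I1  (I1 outputs flow p/I1)
#2 |J3  (only one effort-in slot at J3)
#1 |J2  (J2 flow already set via bond 2)
#0 |TF1  (TF TF1: opposite of bond 1)
#5 |J1  (J1: bond 0 brought flow, rest push out)

#0 |TF1
#1 |J2
#2 |J3
#3 |I1
#4 |Sf1
#5 |J1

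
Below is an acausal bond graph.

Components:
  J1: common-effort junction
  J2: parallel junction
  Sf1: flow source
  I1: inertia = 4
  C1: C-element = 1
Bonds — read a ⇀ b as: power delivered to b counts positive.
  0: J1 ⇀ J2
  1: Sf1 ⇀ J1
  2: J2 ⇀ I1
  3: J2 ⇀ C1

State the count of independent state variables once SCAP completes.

2  (C1, I1 all integral)

#1 stroke at Sf1  (Sf1: flow source, stroke at near end)
#0 stroke at J1  (only one effort-in slot at J1)
#2 stroke at I1  (I1 outputs flow p/I1)
#3 stroke at J2  (only one effort-in slot at J2)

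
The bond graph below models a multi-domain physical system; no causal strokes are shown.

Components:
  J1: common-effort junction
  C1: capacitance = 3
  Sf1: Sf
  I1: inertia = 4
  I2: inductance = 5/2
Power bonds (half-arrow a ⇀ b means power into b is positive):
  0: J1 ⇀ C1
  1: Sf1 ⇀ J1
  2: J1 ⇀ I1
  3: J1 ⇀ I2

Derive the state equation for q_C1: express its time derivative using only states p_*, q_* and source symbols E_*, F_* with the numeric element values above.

dq_C1/dt = F_Sf1 - p_I1/4 - 2*p_I2/5

#1 stroke→Sf1  (Sf1: flow source, stroke at near end)
#0 stroke→J1  (prefer integral on C1)
#2 stroke→I1  (common-e at J1 fixed by 0)
#3 stroke→I2  (J1: bond 0 brought effort, rest push out)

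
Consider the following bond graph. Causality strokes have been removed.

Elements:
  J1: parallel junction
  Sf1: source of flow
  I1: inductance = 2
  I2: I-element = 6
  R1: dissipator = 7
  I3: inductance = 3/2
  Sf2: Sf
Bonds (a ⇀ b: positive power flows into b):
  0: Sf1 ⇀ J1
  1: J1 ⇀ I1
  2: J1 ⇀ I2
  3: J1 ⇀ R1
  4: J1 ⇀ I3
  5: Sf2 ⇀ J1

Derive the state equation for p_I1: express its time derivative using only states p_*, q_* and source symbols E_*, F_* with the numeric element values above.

#0 stroke→Sf1  (Sf1: flow source, stroke at near end)
#5 stroke→Sf2  (Sf2 (Sf) sets flow on bond)
#1 stroke→I1  (I1 integral (f out))
#2 stroke→I2  (I2: I, integral causality)
#4 stroke→I3  (I3 outputs flow p/I3)
#3 stroke→J1  (J1 needs exactly one e-in)

dp_I1/dt = 7*F_Sf1 + 7*F_Sf2 - 7*p_I1/2 - 7*p_I2/6 - 14*p_I3/3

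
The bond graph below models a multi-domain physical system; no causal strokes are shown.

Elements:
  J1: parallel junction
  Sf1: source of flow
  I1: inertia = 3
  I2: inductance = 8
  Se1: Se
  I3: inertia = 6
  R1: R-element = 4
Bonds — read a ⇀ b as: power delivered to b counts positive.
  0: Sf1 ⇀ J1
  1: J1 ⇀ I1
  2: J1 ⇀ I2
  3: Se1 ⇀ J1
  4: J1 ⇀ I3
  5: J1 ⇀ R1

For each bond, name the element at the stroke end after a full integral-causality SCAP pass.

bond 0 →Sf1  (Sf1: flow source, stroke at near end)
bond 3 →J1  (Se1 (Se) sets effort on bond)
bond 1 →I1  (J1 effort already set via bond 3)
bond 2 →I2  (J1 effort already set via bond 3)
bond 4 →I3  (common-e at J1 fixed by 3)
bond 5 →R1  (J1 effort already set via bond 3)

b0 stroke→Sf1
b1 stroke→I1
b2 stroke→I2
b3 stroke→J1
b4 stroke→I3
b5 stroke→R1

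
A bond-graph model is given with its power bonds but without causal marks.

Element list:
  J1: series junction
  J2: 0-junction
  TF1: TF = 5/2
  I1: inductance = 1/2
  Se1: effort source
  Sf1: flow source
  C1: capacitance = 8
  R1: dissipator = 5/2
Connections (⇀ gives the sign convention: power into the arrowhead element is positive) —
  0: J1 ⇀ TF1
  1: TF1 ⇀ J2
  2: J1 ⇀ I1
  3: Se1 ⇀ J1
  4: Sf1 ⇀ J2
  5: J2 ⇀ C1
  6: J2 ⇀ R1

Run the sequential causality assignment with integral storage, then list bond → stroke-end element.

#0 stroke→J1
#1 stroke→TF1
#2 stroke→I1
#3 stroke→J1
#4 stroke→Sf1
#5 stroke→J2
#6 stroke→R1

β3 stroke→J1  (Se1 fixes effort; stroke away)
β4 stroke→Sf1  (Sf1 (Sf) sets flow on bond)
β2 stroke→I1  (I1 outputs flow p/I1)
β0 stroke→J1  (J1: bond 2 brought flow, rest push out)
β1 stroke→TF1  (through TF1, causality passes straight; one stroke at TF1)
β5 stroke→J2  (C1: C, integral causality)
β6 stroke→R1  (J2: bond 5 brought effort, rest push out)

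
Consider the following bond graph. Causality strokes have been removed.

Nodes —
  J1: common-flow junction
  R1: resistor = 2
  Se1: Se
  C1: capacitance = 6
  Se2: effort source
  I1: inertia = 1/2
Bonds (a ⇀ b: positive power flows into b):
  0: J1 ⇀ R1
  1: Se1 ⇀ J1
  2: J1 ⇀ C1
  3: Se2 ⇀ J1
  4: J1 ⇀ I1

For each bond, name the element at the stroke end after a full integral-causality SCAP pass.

β1 stroke at J1  (source Se1 imposes e)
β3 stroke at J1  (Se2 fixes effort; stroke away)
β2 stroke at J1  (C1: C, integral causality)
β4 stroke at I1  (I1 outputs flow p/I1)
β0 stroke at J1  (common-f at J1 fixed by 4)

#0 stroke at J1
#1 stroke at J1
#2 stroke at J1
#3 stroke at J1
#4 stroke at I1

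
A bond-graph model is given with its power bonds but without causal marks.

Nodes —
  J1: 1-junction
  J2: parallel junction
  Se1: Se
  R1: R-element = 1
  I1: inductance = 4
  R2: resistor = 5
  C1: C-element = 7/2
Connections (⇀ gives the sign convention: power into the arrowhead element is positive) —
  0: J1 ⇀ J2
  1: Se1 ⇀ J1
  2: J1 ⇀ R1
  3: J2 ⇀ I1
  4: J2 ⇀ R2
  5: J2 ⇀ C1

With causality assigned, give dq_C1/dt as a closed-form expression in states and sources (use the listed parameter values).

dq_C1/dt = E_Se1 - p_I1/4 - 12*q_C1/35

bond 1 stroke→J1  (Se1: effort source, stroke at far end)
bond 3 stroke→I1  (I1: I, integral causality)
bond 5 stroke→J2  (C1: C, integral causality)
bond 0 stroke→J1  (0-jn J2 has e-setter on 5)
bond 4 stroke→R2  (common-e at J2 fixed by 5)
bond 2 stroke→R1  (J1 needs exactly one f-in)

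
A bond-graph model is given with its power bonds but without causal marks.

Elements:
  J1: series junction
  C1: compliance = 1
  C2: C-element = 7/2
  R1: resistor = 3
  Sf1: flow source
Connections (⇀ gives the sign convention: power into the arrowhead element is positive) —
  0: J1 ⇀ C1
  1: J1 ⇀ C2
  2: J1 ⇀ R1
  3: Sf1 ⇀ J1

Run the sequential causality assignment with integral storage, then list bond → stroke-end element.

β3 stroke at Sf1  (Sf1 (Sf) sets flow on bond)
β0 stroke at J1  (common-f at J1 fixed by 3)
β1 stroke at J1  (J1 flow already set via bond 3)
β2 stroke at J1  (J1: bond 3 brought flow, rest push out)

b0 stroke→J1
b1 stroke→J1
b2 stroke→J1
b3 stroke→Sf1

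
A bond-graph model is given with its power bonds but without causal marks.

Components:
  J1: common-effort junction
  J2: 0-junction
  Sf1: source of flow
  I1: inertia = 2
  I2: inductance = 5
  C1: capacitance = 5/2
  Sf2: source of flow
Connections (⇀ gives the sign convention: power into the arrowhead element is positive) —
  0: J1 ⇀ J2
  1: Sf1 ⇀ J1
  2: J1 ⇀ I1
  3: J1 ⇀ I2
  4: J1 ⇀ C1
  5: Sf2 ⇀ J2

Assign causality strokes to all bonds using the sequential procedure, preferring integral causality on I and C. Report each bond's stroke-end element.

#1 |Sf1  (Sf1 fixes flow; stroke at Sf1)
#5 |Sf2  (Sf2: flow source, stroke at near end)
#0 |J2  (only one effort-in slot at J2)
#2 |I1  (I1: I, integral causality)
#3 |I2  (I2 outputs flow p/I2)
#4 |J1  (closing 0-jn rule on J1)

β0 stroke at J2
β1 stroke at Sf1
β2 stroke at I1
β3 stroke at I2
β4 stroke at J1
β5 stroke at Sf2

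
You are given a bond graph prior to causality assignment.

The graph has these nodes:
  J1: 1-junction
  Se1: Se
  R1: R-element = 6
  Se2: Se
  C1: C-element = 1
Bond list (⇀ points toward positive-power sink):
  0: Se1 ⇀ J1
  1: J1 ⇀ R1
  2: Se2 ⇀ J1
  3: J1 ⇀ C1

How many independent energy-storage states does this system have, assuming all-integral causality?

#0 stroke at J1  (source Se1 imposes e)
#2 stroke at J1  (Se2: effort source, stroke at far end)
#3 stroke at J1  (C1 outputs effort q/C1)
#1 stroke at R1  (J1: last free bond brings flow in)

1  (C1 all integral)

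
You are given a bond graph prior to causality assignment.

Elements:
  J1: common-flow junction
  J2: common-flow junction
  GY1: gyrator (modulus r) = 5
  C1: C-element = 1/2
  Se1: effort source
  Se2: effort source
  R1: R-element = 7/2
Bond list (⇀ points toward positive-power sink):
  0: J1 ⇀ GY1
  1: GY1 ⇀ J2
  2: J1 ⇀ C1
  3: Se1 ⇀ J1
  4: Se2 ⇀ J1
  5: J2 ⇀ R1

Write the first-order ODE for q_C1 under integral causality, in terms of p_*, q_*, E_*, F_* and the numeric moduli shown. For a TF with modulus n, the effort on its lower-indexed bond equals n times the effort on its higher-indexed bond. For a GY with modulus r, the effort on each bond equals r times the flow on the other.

dq_C1/dt = 7*E_Se1/50 + 7*E_Se2/50 - 7*q_C1/25

bond 3 stroke at J1  (source Se1 imposes e)
bond 4 stroke at J1  (Se2 fixes effort; stroke away)
bond 2 stroke at J1  (C1: C, integral causality)
bond 0 stroke at GY1  (J1: last free bond brings flow in)
bond 1 stroke at GY1  (GY1 both-in/both-out from 0)
bond 5 stroke at J2  (common-f at J2 fixed by 1)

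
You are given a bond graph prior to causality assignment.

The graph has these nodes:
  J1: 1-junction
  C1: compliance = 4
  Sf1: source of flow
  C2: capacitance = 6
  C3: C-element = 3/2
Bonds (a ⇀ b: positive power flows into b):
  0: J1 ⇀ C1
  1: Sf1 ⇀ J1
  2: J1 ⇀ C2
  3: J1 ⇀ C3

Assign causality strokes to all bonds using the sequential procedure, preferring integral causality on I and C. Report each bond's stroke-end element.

#0 |J1
#1 |Sf1
#2 |J1
#3 |J1

β1 |Sf1  (Sf1 fixes flow; stroke at Sf1)
β0 |J1  (J1: bond 1 brought flow, rest push out)
β2 |J1  (J1 flow already set via bond 1)
β3 |J1  (J1: bond 1 brought flow, rest push out)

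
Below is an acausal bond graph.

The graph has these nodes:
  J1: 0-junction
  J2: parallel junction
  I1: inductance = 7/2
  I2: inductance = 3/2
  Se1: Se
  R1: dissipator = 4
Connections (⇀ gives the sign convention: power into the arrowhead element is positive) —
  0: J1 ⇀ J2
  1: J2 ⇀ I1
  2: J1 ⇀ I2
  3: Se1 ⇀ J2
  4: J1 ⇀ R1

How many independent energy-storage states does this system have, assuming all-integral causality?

2  (I1, I2 all integral)

b3 →J2  (source Se1 imposes e)
b0 →J1  (J2: bond 3 brought effort, rest push out)
b1 →I1  (0-jn J2 has e-setter on 3)
b2 →I2  (J1: bond 0 brought effort, rest push out)
b4 →R1  (J1: bond 0 brought effort, rest push out)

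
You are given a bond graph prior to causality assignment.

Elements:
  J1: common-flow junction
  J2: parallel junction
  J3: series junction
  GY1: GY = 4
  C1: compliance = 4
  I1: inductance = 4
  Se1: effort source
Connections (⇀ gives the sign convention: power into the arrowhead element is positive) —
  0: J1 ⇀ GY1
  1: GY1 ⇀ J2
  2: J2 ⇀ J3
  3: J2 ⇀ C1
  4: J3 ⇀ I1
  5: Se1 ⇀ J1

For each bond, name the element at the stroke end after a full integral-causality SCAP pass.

bond 5 →J1  (Se1 fixes effort; stroke away)
bond 0 →GY1  (closing 1-jn rule on J1)
bond 1 →GY1  (GY1: gyrator matches bond 0)
bond 3 →J2  (C1 outputs effort q/C1)
bond 2 →J3  (J2 effort already set via bond 3)
bond 4 →I1  (J3: last free bond brings flow in)

β0 →GY1
β1 →GY1
β2 →J3
β3 →J2
β4 →I1
β5 →J1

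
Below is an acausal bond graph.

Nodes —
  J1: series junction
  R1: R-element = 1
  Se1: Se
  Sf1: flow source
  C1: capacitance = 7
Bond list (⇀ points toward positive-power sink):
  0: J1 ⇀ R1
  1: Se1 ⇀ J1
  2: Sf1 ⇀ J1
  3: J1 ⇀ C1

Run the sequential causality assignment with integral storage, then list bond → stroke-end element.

b1 →J1  (source Se1 imposes e)
b2 →Sf1  (Sf1 fixes flow; stroke at Sf1)
b0 →J1  (J1 flow already set via bond 2)
b3 →J1  (1-jn J1 has f-setter on 2)

#0 stroke→J1
#1 stroke→J1
#2 stroke→Sf1
#3 stroke→J1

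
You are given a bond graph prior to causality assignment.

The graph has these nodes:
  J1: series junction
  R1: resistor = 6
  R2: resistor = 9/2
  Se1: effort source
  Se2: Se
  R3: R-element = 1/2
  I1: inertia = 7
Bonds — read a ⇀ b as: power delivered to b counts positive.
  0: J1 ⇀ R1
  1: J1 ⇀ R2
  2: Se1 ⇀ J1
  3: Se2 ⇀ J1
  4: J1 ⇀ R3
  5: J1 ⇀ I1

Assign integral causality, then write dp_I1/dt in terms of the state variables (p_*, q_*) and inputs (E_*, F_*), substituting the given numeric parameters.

dp_I1/dt = E_Se1 + E_Se2 - 11*p_I1/7

β2 stroke→J1  (Se1 fixes effort; stroke away)
β3 stroke→J1  (Se2 (Se) sets effort on bond)
β5 stroke→I1  (prefer integral on I1)
β0 stroke→J1  (1-jn J1 has f-setter on 5)
β1 stroke→J1  (J1: bond 5 brought flow, rest push out)
β4 stroke→J1  (J1: bond 5 brought flow, rest push out)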